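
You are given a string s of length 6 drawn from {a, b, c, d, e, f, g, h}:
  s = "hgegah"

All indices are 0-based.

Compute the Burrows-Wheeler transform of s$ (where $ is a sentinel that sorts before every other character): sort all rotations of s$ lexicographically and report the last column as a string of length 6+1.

hggeha$

rank  rotation last
    0  $hgegah  h
    1  ah$hgeg  g
    2  egah$hg  g
    3  gah$hge  e
    4  gegah$h  h
    5  h$hgega  a
    6  hgegah$  $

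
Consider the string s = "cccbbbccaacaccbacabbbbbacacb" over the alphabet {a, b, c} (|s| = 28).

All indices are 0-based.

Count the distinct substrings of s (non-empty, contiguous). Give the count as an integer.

352

rank | idx | suffix
   0 |   8 | aacaccbacabbbbbacacb
   1 |  17 | abbbbbacacb
   2 |  15 | acabbbbbacacb
   3 |  23 | acacb
   4 |   9 | acaccbacabbbbbacacb
   5 |  25 | acb
   6 |  11 | accbacabbbbbacacb
   7 |  27 | b
   8 |  14 | bacabbbbbacacb
   9 |  22 | bacacb
  10 |  21 | bbacacb
  11 |  20 | bbbacacb
  12 |  19 | bbbbacacb
  13 |  18 | bbbbbacacb
  14 |   3 | bbbccaacaccbacabbbbbacacb
  15 |   4 | bbccaacaccbacabbbbbacacb
  16 |   5 | bccaacaccbacabbbbbacacb
  17 |   7 | caacaccbacabbbbbacacb
  18 |  16 | cabbbbbacacb
  19 |  24 | cacb
  20 |  10 | caccbacabbbbbacacb
  21 |  26 | cb
  22 |  13 | cbacabbbbbacacb
  23 |   2 | cbbbccaacaccbacabbbbbacacb
  24 |   6 | ccaacaccbacabbbbbacacb
  25 |  12 | ccbacabbbbbacacb
  26 |   1 | ccbbbccaacaccbacabbbbbacacb
  27 |   0 | cccbbbccaacaccbacabbbbbacacb

SA = [8, 17, 15, 23, 9, 25, 11, 27, 14, 22, 21, 20, 19, 18, 3, 4, 5, 7, 16, 24, 10, 26, 13, 2, 6, 12, 1, 0]
[i] adj suffixes → lcp
  [1] 8/17 → 1 ('a')
  [2] 17/15 → 1 ('a')
  [3] 15/23 → 3 ('aca')
  [4] 23/9 → 4 ('acac')
  [5] 9/25 → 2 ('ac')
  [6] 25/11 → 2 ('ac')
  [7] 11/27 → 0 ('')
  [8] 27/14 → 1 ('b')
  [9] 14/22 → 4 ('baca')
  [10] 22/21 → 1 ('b')
  [11] 21/20 → 2 ('bb')
  [12] 20/19 → 3 ('bbb')
  [13] 19/18 → 4 ('bbbb')
  [14] 18/3 → 3 ('bbb')
  [15] 3/4 → 2 ('bb')
  [16] 4/5 → 1 ('b')
  [17] 5/7 → 0 ('')
  [18] 7/16 → 2 ('ca')
  [19] 16/24 → 2 ('ca')
  [20] 24/10 → 3 ('cac')
  [21] 10/26 → 1 ('c')
  [22] 26/13 → 2 ('cb')
  [23] 13/2 → 2 ('cb')
  [24] 2/6 → 1 ('c')
  [25] 6/12 → 2 ('cc')
  [26] 12/1 → 3 ('ccb')
  [27] 1/0 → 2 ('cc')

n(n+1)/2 = 28·29/2 = 406
Σ LCP = 0 + 1 + 1 + 3 + 4 + 2 + 2 + 0 + 1 + 4 + 1 + 2 + 3 + 4 + 3 + 2 + 1 + 0 + 2 + 2 + 3 + 1 + 2 + 2 + 1 + 2 + 3 + 2 = 54
distinct = 406 − 54 = 352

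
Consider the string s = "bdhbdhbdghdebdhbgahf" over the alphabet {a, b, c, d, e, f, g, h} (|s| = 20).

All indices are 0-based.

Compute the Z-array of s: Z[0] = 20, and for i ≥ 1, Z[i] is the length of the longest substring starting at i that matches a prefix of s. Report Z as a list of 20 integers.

[20, 0, 0, 5, 0, 0, 2, 0, 0, 0, 0, 0, 4, 0, 0, 1, 0, 0, 0, 0]

Z[0]=20
i=1: outside box; Z[1]=0
i=2: outside box; Z[2]=0
i=3: outside box; Z[3]=5 scan→box=[3,8)
i=4: min(r-i=4, Z[1]=0)=0; Z[4]=0
i=5: min(r-i=3, Z[2]=0)=0; Z[5]=0
i=6: min(r-i=2, Z[3]=5)=2; Z[6]=2
i=7: min(r-i=1, Z[4]=0)=0; Z[7]=0
i=8: outside box; Z[8]=0
i=9: outside box; Z[9]=0
i=10: outside box; Z[10]=0
i=11: outside box; Z[11]=0
i=12: outside box; Z[12]=4 scan→box=[12,16)
i=13: min(r-i=3, Z[1]=0)=0; Z[13]=0
i=14: min(r-i=2, Z[2]=0)=0; Z[14]=0
i=15: min(r-i=1, Z[3]=5)=1; Z[15]=1
i=16: outside box; Z[16]=0
i=17: outside box; Z[17]=0
i=18: outside box; Z[18]=0
i=19: outside box; Z[19]=0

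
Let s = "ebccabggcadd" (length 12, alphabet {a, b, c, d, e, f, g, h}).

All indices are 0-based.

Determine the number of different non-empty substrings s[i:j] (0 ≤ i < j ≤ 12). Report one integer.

rank | idx | suffix
   0 |   4 | abggcadd
   1 |   9 | add
   2 |   1 | bccabggcadd
   3 |   5 | bggcadd
   4 |   3 | cabggcadd
   5 |   8 | cadd
   6 |   2 | ccabggcadd
   7 |  11 | d
   8 |  10 | dd
   9 |   0 | ebccabggcadd
  10 |   7 | gcadd
  11 |   6 | ggcadd

SA = [4, 9, 1, 5, 3, 8, 2, 11, 10, 0, 7, 6]
i: (SA[i-1],SA[i]) lcp shared
  1: (4,9) 1 'a'
  2: (9,1) 0 ''
  3: (1,5) 1 'b'
  4: (5,3) 0 ''
  5: (3,8) 2 'ca'
  6: (8,2) 1 'c'
  7: (2,11) 0 ''
  8: (11,10) 1 'd'
  9: (10,0) 0 ''
  10: (0,7) 0 ''
  11: (7,6) 1 'g'

n(n+1)/2 = 12·13/2 = 78
Σ LCP = 0 + 1 + 0 + 1 + 0 + 2 + 1 + 0 + 1 + 0 + 0 + 1 = 7
distinct = 78 − 7 = 71

71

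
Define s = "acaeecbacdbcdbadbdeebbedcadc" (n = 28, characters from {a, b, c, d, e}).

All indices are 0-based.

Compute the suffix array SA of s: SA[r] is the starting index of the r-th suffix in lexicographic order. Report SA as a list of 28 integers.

rank | idx | suffix
   0 |   0 | acaeecbacdbcdbadbdeebbedcadc
   1 |   7 | acdbcdbadbdeebbedcadc
   2 |  14 | adbdeebbedcadc
   3 |  25 | adc
   4 |   2 | aeecbacdbcdbadbdeebbedcadc
   5 |   6 | bacdbcdbadbdeebbedcadc
   6 |  13 | badbdeebbedcadc
   7 |  20 | bbedcadc
   8 |  10 | bcdbadbdeebbedcadc
   9 |  16 | bdeebbedcadc
  10 |  21 | bedcadc
  11 |  27 | c
  12 |  24 | cadc
  13 |   1 | caeecbacdbcdbadbdeebbedcadc
  14 |   5 | cbacdbcdbadbdeebbedcadc
  15 |  11 | cdbadbdeebbedcadc
  16 |   8 | cdbcdbadbdeebbedcadc
  17 |  12 | dbadbdeebbedcadc
  18 |   9 | dbcdbadbdeebbedcadc
  19 |  15 | dbdeebbedcadc
  20 |  26 | dc
  21 |  23 | dcadc
  22 |  17 | deebbedcadc
  23 |  19 | ebbedcadc
  24 |   4 | ecbacdbcdbadbdeebbedcadc
  25 |  22 | edcadc
  26 |  18 | eebbedcadc
  27 |   3 | eecbacdbcdbadbdeebbedcadc

[0, 7, 14, 25, 2, 6, 13, 20, 10, 16, 21, 27, 24, 1, 5, 11, 8, 12, 9, 15, 26, 23, 17, 19, 4, 22, 18, 3]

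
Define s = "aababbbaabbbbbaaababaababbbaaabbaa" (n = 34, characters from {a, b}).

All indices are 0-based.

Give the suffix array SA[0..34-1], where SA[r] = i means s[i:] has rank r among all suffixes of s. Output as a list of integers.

sorted suffixes:
  #0 SA[0]=33  'a'
  #1 SA[1]=32  'aa'
  #2 SA[2]=14  'aaababaababbbaaabbaa'
  #3 SA[3]=27  'aaabbaa'
  #4 SA[4]=15  'aababaababbbaaabbaa'
  #5 SA[5]=20  'aababbbaaabbaa'
  #6 SA[6]=0  'aababbbaabbbbbaaababaababbbaaabbaa'
  #7 SA[7]=28  'aabbaa'
  #8 SA[8]=7  'aabbbbbaaababaababbbaaabbaa'
  #9 SA[9]=18  'abaababbbaaabbaa'
  #10 SA[10]=16  'ababaababbbaaabbaa'
  #11 SA[11]=21  'ababbbaaabbaa'
  #12 SA[12]=1  'ababbbaabbbbbaaababaababbbaaabbaa'
  #13 SA[13]=29  'abbaa'
  #14 SA[14]=23  'abbbaaabbaa'
  #15 SA[15]=3  'abbbaabbbbbaaababaababbbaaabbaa'
  #16 SA[16]=8  'abbbbbaaababaababbbaaabbaa'
  #17 SA[17]=31  'baa'
  #18 SA[18]=13  'baaababaababbbaaabbaa'
  #19 SA[19]=26  'baaabbaa'
  #20 SA[20]=19  'baababbbaaabbaa'
  #21 SA[21]=6  'baabbbbbaaababaababbbaaabbaa'
  #22 SA[22]=17  'babaababbbaaabbaa'
  #23 SA[23]=22  'babbbaaabbaa'
  #24 SA[24]=2  'babbbaabbbbbaaababaababbbaaabbaa'
  #25 SA[25]=30  'bbaa'
  #26 SA[26]=12  'bbaaababaababbbaaabbaa'
  #27 SA[27]=25  'bbaaabbaa'
  #28 SA[28]=5  'bbaabbbbbaaababaababbbaaabbaa'
  #29 SA[29]=11  'bbbaaababaababbbaaabbaa'
  #30 SA[30]=24  'bbbaaabbaa'
  #31 SA[31]=4  'bbbaabbbbbaaababaababbbaaabbaa'
  #32 SA[32]=10  'bbbbaaababaababbbaaabbaa'
  #33 SA[33]=9  'bbbbbaaababaababbbaaabbaa'

[33, 32, 14, 27, 15, 20, 0, 28, 7, 18, 16, 21, 1, 29, 23, 3, 8, 31, 13, 26, 19, 6, 17, 22, 2, 30, 12, 25, 5, 11, 24, 4, 10, 9]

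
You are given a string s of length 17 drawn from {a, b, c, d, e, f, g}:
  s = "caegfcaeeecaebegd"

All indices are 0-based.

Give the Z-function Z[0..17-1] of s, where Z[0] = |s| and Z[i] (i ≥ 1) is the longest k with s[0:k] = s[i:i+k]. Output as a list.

[17, 0, 0, 0, 0, 3, 0, 0, 0, 0, 3, 0, 0, 0, 0, 0, 0]

Z[0]=17
i=1: fresh scan; Z[1]=0
i=2: fresh scan; Z[2]=0
i=3: fresh scan; Z[3]=0
i=4: fresh scan; Z[4]=0
i=5: fresh scan; Z[5]=3 grow→box=[5,8)
i=6: min(r-i=2, Z[1]=0)=0; Z[6]=0
i=7: min(r-i=1, Z[2]=0)=0; Z[7]=0
i=8: fresh scan; Z[8]=0
i=9: fresh scan; Z[9]=0
i=10: fresh scan; Z[10]=3 grow→box=[10,13)
i=11: min(r-i=2, Z[1]=0)=0; Z[11]=0
i=12: min(r-i=1, Z[2]=0)=0; Z[12]=0
i=13: fresh scan; Z[13]=0
i=14: fresh scan; Z[14]=0
i=15: fresh scan; Z[15]=0
i=16: fresh scan; Z[16]=0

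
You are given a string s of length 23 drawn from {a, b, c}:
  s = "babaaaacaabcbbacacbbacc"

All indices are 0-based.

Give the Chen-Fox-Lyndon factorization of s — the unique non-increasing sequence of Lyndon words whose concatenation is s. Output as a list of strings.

["b", "ab", "aaaacaabcbbacacbbacc"]

emit factor 1: 'b' (i=0, period=1)
emit factor 2: 'ab' (i=1, period=2)
emit factor 3: 'aaaacaabcbbacacbbacc' (i=3, period=20)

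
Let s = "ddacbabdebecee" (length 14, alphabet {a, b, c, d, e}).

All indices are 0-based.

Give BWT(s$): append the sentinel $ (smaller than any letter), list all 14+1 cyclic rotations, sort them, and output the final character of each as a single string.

rank  rotation         last
    0  $ddacbabdebecee  e
    1  abdebecee$ddacb  b
    2  acbabdebecee$dd  d
    3  babdebecee$ddac  c
    4  bdebecee$ddacba  a
    5  becee$ddacbabde  e
    6  cbabdebecee$dda  a
    7  cee$ddacbabdebe  e
    8  dacbabdebecee$d  d
    9  ddacbabdebecee$  $
   10  debecee$ddacbab  b
   11  e$ddacbabdebece  e
   12  ebecee$ddacbabd  d
   13  ecee$ddacbabdeb  b
   14  ee$ddacbabdebec  c

ebdcaeaed$bedbc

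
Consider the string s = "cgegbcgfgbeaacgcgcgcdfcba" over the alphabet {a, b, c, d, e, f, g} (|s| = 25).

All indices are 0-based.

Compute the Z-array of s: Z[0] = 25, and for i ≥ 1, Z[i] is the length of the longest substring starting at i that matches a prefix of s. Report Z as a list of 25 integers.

[25, 0, 0, 0, 0, 2, 0, 0, 0, 0, 0, 0, 0, 2, 0, 2, 0, 2, 0, 1, 0, 0, 1, 0, 0]

Z[0]=25
i=1: outside box; Z[1]=0
i=2: outside box; Z[2]=0
i=3: outside box; Z[3]=0
i=4: outside box; Z[4]=0
i=5: outside box; Z[5]=2 extend→box=[5,7)
i=6: min(r-i=1, Z[1]=0)=0; Z[6]=0
i=7: outside box; Z[7]=0
i=8: outside box; Z[8]=0
i=9: outside box; Z[9]=0
i=10: outside box; Z[10]=0
i=11: outside box; Z[11]=0
i=12: outside box; Z[12]=0
i=13: outside box; Z[13]=2 extend→box=[13,15)
i=14: min(r-i=1, Z[1]=0)=0; Z[14]=0
i=15: outside box; Z[15]=2 extend→box=[15,17)
i=16: min(r-i=1, Z[1]=0)=0; Z[16]=0
i=17: outside box; Z[17]=2 extend→box=[17,19)
i=18: min(r-i=1, Z[1]=0)=0; Z[18]=0
i=19: outside box; Z[19]=1 extend→box=[19,20)
i=20: outside box; Z[20]=0
i=21: outside box; Z[21]=0
i=22: outside box; Z[22]=1 extend→box=[22,23)
i=23: outside box; Z[23]=0
i=24: outside box; Z[24]=0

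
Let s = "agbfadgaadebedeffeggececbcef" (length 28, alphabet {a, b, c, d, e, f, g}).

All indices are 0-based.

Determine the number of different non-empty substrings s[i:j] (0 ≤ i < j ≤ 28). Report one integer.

380

sorted suffixes:
  #0 SA[0]=7  'aadebedeffeggececbcef'
  #1 SA[1]=8  'adebedeffeggececbcef'
  #2 SA[2]=4  'adgaadebedeffeggececbcef'
  #3 SA[3]=0  'agbfadgaadebedeffeggececbcef'
  #4 SA[4]=24  'bcef'
  #5 SA[5]=11  'bedeffeggececbcef'
  #6 SA[6]=2  'bfadgaadebedeffeggececbcef'
  #7 SA[7]=23  'cbcef'
  #8 SA[8]=21  'cecbcef'
  #9 SA[9]=25  'cef'
  #10 SA[10]=9  'debedeffeggececbcef'
  #11 SA[11]=13  'deffeggececbcef'
  #12 SA[12]=5  'dgaadebedeffeggececbcef'
  #13 SA[13]=10  'ebedeffeggececbcef'
  #14 SA[14]=22  'ecbcef'
  #15 SA[15]=20  'ececbcef'
  #16 SA[16]=12  'edeffeggececbcef'
  #17 SA[17]=26  'ef'
  #18 SA[18]=14  'effeggececbcef'
  #19 SA[19]=17  'eggececbcef'
  #20 SA[20]=27  'f'
  #21 SA[21]=3  'fadgaadebedeffeggececbcef'
  #22 SA[22]=16  'feggececbcef'
  #23 SA[23]=15  'ffeggececbcef'
  #24 SA[24]=6  'gaadebedeffeggececbcef'
  #25 SA[25]=1  'gbfadgaadebedeffeggececbcef'
  #26 SA[26]=19  'gececbcef'
  #27 SA[27]=18  'ggececbcef'

SA = [7, 8, 4, 0, 24, 11, 2, 23, 21, 25, 9, 13, 5, 10, 22, 20, 12, 26, 14, 17, 27, 3, 16, 15, 6, 1, 19, 18]
rank  pair      lcp
   1  s[7:],s[8:]  1  'a'
   2  s[8:],s[4:]  2  'ad'
   3  s[4:],s[0:]  1  'a'
   4  s[0:],s[24:]  0  ''
   5  s[24:],s[11:]  1  'b'
   6  s[11:],s[2:]  1  'b'
   7  s[2:],s[23:]  0  ''
   8  s[23:],s[21:]  1  'c'
   9  s[21:],s[25:]  2  'ce'
  10  s[25:],s[9:]  0  ''
  11  s[9:],s[13:]  2  'de'
  12  s[13:],s[5:]  1  'd'
  13  s[5:],s[10:]  0  ''
  14  s[10:],s[22:]  1  'e'
  15  s[22:],s[20:]  2  'ec'
  16  s[20:],s[12:]  1  'e'
  17  s[12:],s[26:]  1  'e'
  18  s[26:],s[14:]  2  'ef'
  19  s[14:],s[17:]  1  'e'
  20  s[17:],s[27:]  0  ''
  21  s[27:],s[3:]  1  'f'
  22  s[3:],s[16:]  1  'f'
  23  s[16:],s[15:]  1  'f'
  24  s[15:],s[6:]  0  ''
  25  s[6:],s[1:]  1  'g'
  26  s[1:],s[19:]  1  'g'
  27  s[19:],s[18:]  1  'g'

n(n+1)/2 = 28·29/2 = 406
Σ LCP = 0 + 1 + 2 + 1 + 0 + 1 + 1 + 0 + 1 + 2 + 0 + 2 + 1 + 0 + 1 + 2 + 1 + 1 + 2 + 1 + 0 + 1 + 1 + 1 + 0 + 1 + 1 + 1 = 26
distinct = 406 − 26 = 380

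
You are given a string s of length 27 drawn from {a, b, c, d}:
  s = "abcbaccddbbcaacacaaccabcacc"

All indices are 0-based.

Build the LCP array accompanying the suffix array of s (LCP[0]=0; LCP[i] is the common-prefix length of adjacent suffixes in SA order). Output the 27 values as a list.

[0, 3, 1, 3, 1, 3, 2, 3, 3, 0, 1, 1, 3, 2, 0, 1, 4, 2, 2, 3, 1, 1, 2, 2, 1, 0, 1]

rank→(start, suffix):
  0 → (12, 'aacacaaccabcacc')
  1 → (17, 'aaccabcacc')
  2 → (21, 'abcacc')
  3 → (0, 'abcbaccddbbcaacacaaccabcacc')
  4 → (15, 'acaaccabcacc')
  5 → (13, 'acacaaccabcacc')
  6 → (24, 'acc')
  7 → (18, 'accabcacc')
  8 → (4, 'accddbbcaacacaaccabcacc')
  9 → (3, 'baccddbbcaacacaaccabcacc')
  10 → (9, 'bbcaacacaaccabcacc')
  11 → (10, 'bcaacacaaccabcacc')
  12 → (22, 'bcacc')
  13 → (1, 'bcbaccddbbcaacacaaccabcacc')
  14 → (26, 'c')
  15 → (11, 'caacacaaccabcacc')
  16 → (16, 'caaccabcacc')
  17 → (20, 'cabcacc')
  18 → (14, 'cacaaccabcacc')
  19 → (23, 'cacc')
  20 → (2, 'cbaccddbbcaacacaaccabcacc')
  21 → (25, 'cc')
  22 → (19, 'ccabcacc')
  23 → (5, 'ccddbbcaacacaaccabcacc')
  24 → (6, 'cddbbcaacacaaccabcacc')
  25 → (8, 'dbbcaacacaaccabcacc')
  26 → (7, 'ddbbcaacacaaccabcacc')

SA = [12, 17, 21, 0, 15, 13, 24, 18, 4, 3, 9, 10, 22, 1, 26, 11, 16, 20, 14, 23, 2, 25, 19, 5, 6, 8, 7]
i: (SA[i-1],SA[i]) lcp shared
  1: (12,17) 3 'aac'
  2: (17,21) 1 'a'
  3: (21,0) 3 'abc'
  4: (0,15) 1 'a'
  5: (15,13) 3 'aca'
  6: (13,24) 2 'ac'
  7: (24,18) 3 'acc'
  8: (18,4) 3 'acc'
  9: (4,3) 0 ''
  10: (3,9) 1 'b'
  11: (9,10) 1 'b'
  12: (10,22) 3 'bca'
  13: (22,1) 2 'bc'
  14: (1,26) 0 ''
  15: (26,11) 1 'c'
  16: (11,16) 4 'caac'
  17: (16,20) 2 'ca'
  18: (20,14) 2 'ca'
  19: (14,23) 3 'cac'
  20: (23,2) 1 'c'
  21: (2,25) 1 'c'
  22: (25,19) 2 'cc'
  23: (19,5) 2 'cc'
  24: (5,6) 1 'c'
  25: (6,8) 0 ''
  26: (8,7) 1 'd'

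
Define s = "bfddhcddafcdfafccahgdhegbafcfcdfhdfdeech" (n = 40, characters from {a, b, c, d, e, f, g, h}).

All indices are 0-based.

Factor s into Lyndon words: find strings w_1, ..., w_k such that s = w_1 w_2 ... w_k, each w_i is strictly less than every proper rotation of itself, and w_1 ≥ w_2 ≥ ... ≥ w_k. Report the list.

["bfddhcdd", "afcdf", "afccahgdhegbafcfcdfhdfdeech"]

emit factor 1: 'bfddhcdd' (i=0, period=8)
emit factor 2: 'afcdf' (i=8, period=5)
emit factor 3: 'afccahgdhegbafcfcdfhdfdeech' (i=13, period=27)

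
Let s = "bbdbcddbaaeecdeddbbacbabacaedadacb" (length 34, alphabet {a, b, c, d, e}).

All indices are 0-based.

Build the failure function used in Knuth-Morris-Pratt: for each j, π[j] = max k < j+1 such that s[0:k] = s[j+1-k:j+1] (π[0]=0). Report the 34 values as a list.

[0, 1, 0, 1, 0, 0, 0, 1, 0, 0, 0, 0, 0, 0, 0, 0, 0, 1, 2, 0, 0, 1, 0, 1, 0, 0, 0, 0, 0, 0, 0, 0, 0, 1]

π[0] = 0
j=1 s[j]='b': π[1]=1 (border 'b')
j=2 s[j]='d': k: 1→0; π[2]=0 (border '')
j=3 s[j]='b': π[3]=1 (border 'b')
j=4 s[j]='c': k: 1→0; π[4]=0 (border '')
j=5 s[j]='d': π[5]=0 (border '')
j=6 s[j]='d': π[6]=0 (border '')
j=7 s[j]='b': π[7]=1 (border 'b')
j=8 s[j]='a': k: 1→0; π[8]=0 (border '')
j=9 s[j]='a': π[9]=0 (border '')
j=10 s[j]='e': π[10]=0 (border '')
j=11 s[j]='e': π[11]=0 (border '')
j=12 s[j]='c': π[12]=0 (border '')
j=13 s[j]='d': π[13]=0 (border '')
j=14 s[j]='e': π[14]=0 (border '')
j=15 s[j]='d': π[15]=0 (border '')
j=16 s[j]='d': π[16]=0 (border '')
j=17 s[j]='b': π[17]=1 (border 'b')
j=18 s[j]='b': π[18]=2 (border 'bb')
j=19 s[j]='a': k: 2→1→0; π[19]=0 (border '')
j=20 s[j]='c': π[20]=0 (border '')
j=21 s[j]='b': π[21]=1 (border 'b')
j=22 s[j]='a': k: 1→0; π[22]=0 (border '')
j=23 s[j]='b': π[23]=1 (border 'b')
j=24 s[j]='a': k: 1→0; π[24]=0 (border '')
j=25 s[j]='c': π[25]=0 (border '')
j=26 s[j]='a': π[26]=0 (border '')
j=27 s[j]='e': π[27]=0 (border '')
j=28 s[j]='d': π[28]=0 (border '')
j=29 s[j]='a': π[29]=0 (border '')
j=30 s[j]='d': π[30]=0 (border '')
j=31 s[j]='a': π[31]=0 (border '')
j=32 s[j]='c': π[32]=0 (border '')
j=33 s[j]='b': π[33]=1 (border 'b')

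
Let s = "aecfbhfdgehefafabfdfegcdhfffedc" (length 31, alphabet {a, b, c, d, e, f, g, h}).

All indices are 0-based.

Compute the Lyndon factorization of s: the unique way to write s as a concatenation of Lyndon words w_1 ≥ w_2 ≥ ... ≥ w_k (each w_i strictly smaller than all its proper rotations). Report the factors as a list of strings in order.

emit factor 1: 'aecfbhfdgehefaf' (i=0, period=15)
emit factor 2: 'abfdfegcdhfffedc' (i=15, period=16)

["aecfbhfdgehefaf", "abfdfegcdhfffedc"]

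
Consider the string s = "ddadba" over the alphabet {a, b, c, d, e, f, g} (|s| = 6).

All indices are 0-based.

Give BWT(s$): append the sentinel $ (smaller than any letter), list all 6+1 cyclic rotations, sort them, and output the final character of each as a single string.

rank  rotation last
    0  $ddadba  a
    1  a$ddadb  b
    2  adba$dd  d
    3  ba$ddad  d
    4  dadba$d  d
    5  dba$dda  a
    6  ddadba$  $

abddda$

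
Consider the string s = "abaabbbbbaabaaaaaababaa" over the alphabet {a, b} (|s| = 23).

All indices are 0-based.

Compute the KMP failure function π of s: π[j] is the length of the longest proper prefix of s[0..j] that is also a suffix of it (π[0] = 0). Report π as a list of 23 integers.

π[0] = 0
j=1 s[j]='b': π[1]=0 (border '')
j=2 s[j]='a': π[2]=1 (border 'a')
j=3 s[j]='a': k: 1→0; π[3]=1 (border 'a')
j=4 s[j]='b': π[4]=2 (border 'ab')
j=5 s[j]='b': k: 2→0; π[5]=0 (border '')
j=6 s[j]='b': π[6]=0 (border '')
j=7 s[j]='b': π[7]=0 (border '')
j=8 s[j]='b': π[8]=0 (border '')
j=9 s[j]='a': π[9]=1 (border 'a')
j=10 s[j]='a': k: 1→0; π[10]=1 (border 'a')
j=11 s[j]='b': π[11]=2 (border 'ab')
j=12 s[j]='a': π[12]=3 (border 'aba')
j=13 s[j]='a': π[13]=4 (border 'abaa')
j=14 s[j]='a': k: 4→1→0; π[14]=1 (border 'a')
j=15 s[j]='a': k: 1→0; π[15]=1 (border 'a')
j=16 s[j]='a': k: 1→0; π[16]=1 (border 'a')
j=17 s[j]='a': k: 1→0; π[17]=1 (border 'a')
j=18 s[j]='b': π[18]=2 (border 'ab')
j=19 s[j]='a': π[19]=3 (border 'aba')
j=20 s[j]='b': k: 3→1; π[20]=2 (border 'ab')
j=21 s[j]='a': π[21]=3 (border 'aba')
j=22 s[j]='a': π[22]=4 (border 'abaa')

[0, 0, 1, 1, 2, 0, 0, 0, 0, 1, 1, 2, 3, 4, 1, 1, 1, 1, 2, 3, 2, 3, 4]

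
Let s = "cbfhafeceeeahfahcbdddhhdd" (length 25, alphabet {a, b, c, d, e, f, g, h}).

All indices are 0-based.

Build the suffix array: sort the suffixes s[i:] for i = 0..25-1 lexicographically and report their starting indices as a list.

rank→(start, suffix):
  0 → (4, 'afeceeeahfahcbdddhhdd')
  1 → (14, 'ahcbdddhhdd')
  2 → (11, 'ahfahcbdddhhdd')
  3 → (17, 'bdddhhdd')
  4 → (1, 'bfhafeceeeahfahcbdddhhdd')
  5 → (16, 'cbdddhhdd')
  6 → (0, 'cbfhafeceeeahfahcbdddhhdd')
  7 → (7, 'ceeeahfahcbdddhhdd')
  8 → (24, 'd')
  9 → (23, 'dd')
  10 → (18, 'dddhhdd')
  11 → (19, 'ddhhdd')
  12 → (20, 'dhhdd')
  13 → (10, 'eahfahcbdddhhdd')
  14 → (6, 'eceeeahfahcbdddhhdd')
  15 → (9, 'eeahfahcbdddhhdd')
  16 → (8, 'eeeahfahcbdddhhdd')
  17 → (13, 'fahcbdddhhdd')
  18 → (5, 'feceeeahfahcbdddhhdd')
  19 → (2, 'fhafeceeeahfahcbdddhhdd')
  20 → (3, 'hafeceeeahfahcbdddhhdd')
  21 → (15, 'hcbdddhhdd')
  22 → (22, 'hdd')
  23 → (12, 'hfahcbdddhhdd')
  24 → (21, 'hhdd')

[4, 14, 11, 17, 1, 16, 0, 7, 24, 23, 18, 19, 20, 10, 6, 9, 8, 13, 5, 2, 3, 15, 22, 12, 21]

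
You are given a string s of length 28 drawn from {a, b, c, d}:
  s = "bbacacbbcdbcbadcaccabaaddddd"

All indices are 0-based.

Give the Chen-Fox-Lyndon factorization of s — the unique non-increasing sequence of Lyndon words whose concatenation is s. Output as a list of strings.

["b", "b", "acacbbcdbcbadcacc", "ab", "aaddddd"]

emit factor 1: 'b' (i=0, period=1)
emit factor 2: 'b' (i=1, period=1)
emit factor 3: 'acacbbcdbcbadcacc' (i=2, period=17)
emit factor 4: 'ab' (i=19, period=2)
emit factor 5: 'aaddddd' (i=21, period=7)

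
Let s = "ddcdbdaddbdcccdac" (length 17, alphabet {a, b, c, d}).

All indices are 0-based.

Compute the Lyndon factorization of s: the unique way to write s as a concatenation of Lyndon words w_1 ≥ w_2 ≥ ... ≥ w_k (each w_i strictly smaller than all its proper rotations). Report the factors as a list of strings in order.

emit factor 1: 'd' (i=0, period=1)
emit factor 2: 'd' (i=1, period=1)
emit factor 3: 'cd' (i=2, period=2)
emit factor 4: 'bd' (i=4, period=2)
emit factor 5: 'addbdcccd' (i=6, period=9)
emit factor 6: 'ac' (i=15, period=2)

["d", "d", "cd", "bd", "addbdcccd", "ac"]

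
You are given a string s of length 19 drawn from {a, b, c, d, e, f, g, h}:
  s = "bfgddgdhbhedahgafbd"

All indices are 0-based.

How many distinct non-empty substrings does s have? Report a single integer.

177

sorted suffixes:
  #0 SA[0]=15  'afbd'
  #1 SA[1]=12  'ahgafbd'
  #2 SA[2]=17  'bd'
  #3 SA[3]=0  'bfgddgdhbhedahgafbd'
  #4 SA[4]=8  'bhedahgafbd'
  #5 SA[5]=18  'd'
  #6 SA[6]=11  'dahgafbd'
  #7 SA[7]=3  'ddgdhbhedahgafbd'
  #8 SA[8]=4  'dgdhbhedahgafbd'
  #9 SA[9]=6  'dhbhedahgafbd'
  #10 SA[10]=10  'edahgafbd'
  #11 SA[11]=16  'fbd'
  #12 SA[12]=1  'fgddgdhbhedahgafbd'
  #13 SA[13]=14  'gafbd'
  #14 SA[14]=2  'gddgdhbhedahgafbd'
  #15 SA[15]=5  'gdhbhedahgafbd'
  #16 SA[16]=7  'hbhedahgafbd'
  #17 SA[17]=9  'hedahgafbd'
  #18 SA[18]=13  'hgafbd'

SA = [15, 12, 17, 0, 8, 18, 11, 3, 4, 6, 10, 16, 1, 14, 2, 5, 7, 9, 13]
[i] adj suffixes → lcp
  [1] 15/12 → 1 ('a')
  [2] 12/17 → 0 ('')
  [3] 17/0 → 1 ('b')
  [4] 0/8 → 1 ('b')
  [5] 8/18 → 0 ('')
  [6] 18/11 → 1 ('d')
  [7] 11/3 → 1 ('d')
  [8] 3/4 → 1 ('d')
  [9] 4/6 → 1 ('d')
  [10] 6/10 → 0 ('')
  [11] 10/16 → 0 ('')
  [12] 16/1 → 1 ('f')
  [13] 1/14 → 0 ('')
  [14] 14/2 → 1 ('g')
  [15] 2/5 → 2 ('gd')
  [16] 5/7 → 0 ('')
  [17] 7/9 → 1 ('h')
  [18] 9/13 → 1 ('h')

n(n+1)/2 = 19·20/2 = 190
Σ LCP = 0 + 1 + 0 + 1 + 1 + 0 + 1 + 1 + 1 + 1 + 0 + 0 + 1 + 0 + 1 + 2 + 0 + 1 + 1 = 13
distinct = 190 − 13 = 177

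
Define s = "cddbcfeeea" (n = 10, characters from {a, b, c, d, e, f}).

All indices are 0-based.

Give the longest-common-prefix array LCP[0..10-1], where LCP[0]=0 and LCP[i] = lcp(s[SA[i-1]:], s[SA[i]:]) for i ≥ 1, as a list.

[0, 0, 0, 1, 0, 1, 0, 1, 2, 0]

rank | idx | suffix
   0 |   9 | a
   1 |   3 | bcfeeea
   2 |   0 | cddbcfeeea
   3 |   4 | cfeeea
   4 |   2 | dbcfeeea
   5 |   1 | ddbcfeeea
   6 |   8 | ea
   7 |   7 | eea
   8 |   6 | eeea
   9 |   5 | feeea

SA = [9, 3, 0, 4, 2, 1, 8, 7, 6, 5]
rank  pair      lcp
   1  s[9:],s[3:]  0  ''
   2  s[3:],s[0:]  0  ''
   3  s[0:],s[4:]  1  'c'
   4  s[4:],s[2:]  0  ''
   5  s[2:],s[1:]  1  'd'
   6  s[1:],s[8:]  0  ''
   7  s[8:],s[7:]  1  'e'
   8  s[7:],s[6:]  2  'ee'
   9  s[6:],s[5:]  0  ''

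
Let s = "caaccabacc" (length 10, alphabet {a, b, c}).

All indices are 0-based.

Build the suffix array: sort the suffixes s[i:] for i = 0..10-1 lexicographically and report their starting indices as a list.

[1, 5, 7, 2, 6, 9, 0, 4, 8, 3]

sorted suffixes:
  #0 SA[0]=1  'aaccabacc'
  #1 SA[1]=5  'abacc'
  #2 SA[2]=7  'acc'
  #3 SA[3]=2  'accabacc'
  #4 SA[4]=6  'bacc'
  #5 SA[5]=9  'c'
  #6 SA[6]=0  'caaccabacc'
  #7 SA[7]=4  'cabacc'
  #8 SA[8]=8  'cc'
  #9 SA[9]=3  'ccabacc'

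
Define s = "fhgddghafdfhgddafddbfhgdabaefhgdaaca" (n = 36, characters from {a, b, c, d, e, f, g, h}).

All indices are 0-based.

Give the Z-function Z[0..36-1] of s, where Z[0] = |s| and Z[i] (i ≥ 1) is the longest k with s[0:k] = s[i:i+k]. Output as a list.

[36, 0, 0, 0, 0, 0, 0, 0, 1, 0, 5, 0, 0, 0, 0, 0, 1, 0, 0, 0, 4, 0, 0, 0, 0, 0, 0, 0, 4, 0, 0, 0, 0, 0, 0, 0]

Z[0]=36
i=1: fresh scan; Z[1]=0
i=2: fresh scan; Z[2]=0
i=3: fresh scan; Z[3]=0
i=4: fresh scan; Z[4]=0
i=5: fresh scan; Z[5]=0
i=6: fresh scan; Z[6]=0
i=7: fresh scan; Z[7]=0
i=8: fresh scan; Z[8]=1 scan→box=[8,9)
i=9: fresh scan; Z[9]=0
i=10: fresh scan; Z[10]=5 scan→box=[10,15)
i=11: min(r-i=4, Z[1]=0)=0; Z[11]=0
i=12: min(r-i=3, Z[2]=0)=0; Z[12]=0
i=13: min(r-i=2, Z[3]=0)=0; Z[13]=0
i=14: min(r-i=1, Z[4]=0)=0; Z[14]=0
i=15: fresh scan; Z[15]=0
i=16: fresh scan; Z[16]=1 scan→box=[16,17)
i=17: fresh scan; Z[17]=0
i=18: fresh scan; Z[18]=0
i=19: fresh scan; Z[19]=0
i=20: fresh scan; Z[20]=4 scan→box=[20,24)
i=21: min(r-i=3, Z[1]=0)=0; Z[21]=0
i=22: min(r-i=2, Z[2]=0)=0; Z[22]=0
i=23: min(r-i=1, Z[3]=0)=0; Z[23]=0
i=24: fresh scan; Z[24]=0
i=25: fresh scan; Z[25]=0
i=26: fresh scan; Z[26]=0
i=27: fresh scan; Z[27]=0
i=28: fresh scan; Z[28]=4 scan→box=[28,32)
i=29: min(r-i=3, Z[1]=0)=0; Z[29]=0
i=30: min(r-i=2, Z[2]=0)=0; Z[30]=0
i=31: min(r-i=1, Z[3]=0)=0; Z[31]=0
i=32: fresh scan; Z[32]=0
i=33: fresh scan; Z[33]=0
i=34: fresh scan; Z[34]=0
i=35: fresh scan; Z[35]=0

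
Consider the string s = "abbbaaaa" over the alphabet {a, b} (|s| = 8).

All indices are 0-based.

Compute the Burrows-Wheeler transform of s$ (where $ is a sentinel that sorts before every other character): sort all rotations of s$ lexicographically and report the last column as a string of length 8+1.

aaaab$bba

rank  rotation   last
    0  $abbbaaaa  a
    1  a$abbbaaa  a
    2  aa$abbbaa  a
    3  aaa$abbba  a
    4  aaaa$abbb  b
    5  abbbaaaa$  $
    6  baaaa$abb  b
    7  bbaaaa$ab  b
    8  bbbaaaa$a  a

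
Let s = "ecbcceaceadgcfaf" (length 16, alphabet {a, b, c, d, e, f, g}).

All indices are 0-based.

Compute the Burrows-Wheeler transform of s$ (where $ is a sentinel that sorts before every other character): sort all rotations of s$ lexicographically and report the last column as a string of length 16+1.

feefcebcagacc$acd

rank  rotation           last
    0  $ecbcceaceadgcfaf  f
    1  aceadgcfaf$ecbcce  e
    2  adgcfaf$ecbcceace  e
    3  af$ecbcceaceadgcf  f
    4  bcceaceadgcfaf$ec  c
    5  cbcceaceadgcfaf$e  e
    6  cceaceadgcfaf$ecb  b
    7  ceaceadgcfaf$ecbc  c
    8  ceadgcfaf$ecbccea  a
    9  cfaf$ecbcceaceadg  g
   10  dgcfaf$ecbcceacea  a
   11  eaceadgcfaf$ecbcc  c
   12  eadgcfaf$ecbcceac  c
   13  ecbcceaceadgcfaf$  $
   14  f$ecbcceaceadgcfa  a
   15  faf$ecbcceaceadgc  c
   16  gcfaf$ecbcceacead  d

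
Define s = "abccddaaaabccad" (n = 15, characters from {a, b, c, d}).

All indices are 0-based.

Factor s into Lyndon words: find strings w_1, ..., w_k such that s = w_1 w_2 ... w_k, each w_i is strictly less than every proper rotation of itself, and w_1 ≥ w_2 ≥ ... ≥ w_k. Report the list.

["abccdd", "aaaabccad"]

emit factor 1: 'abccdd' (i=0, period=6)
emit factor 2: 'aaaabccad' (i=6, period=9)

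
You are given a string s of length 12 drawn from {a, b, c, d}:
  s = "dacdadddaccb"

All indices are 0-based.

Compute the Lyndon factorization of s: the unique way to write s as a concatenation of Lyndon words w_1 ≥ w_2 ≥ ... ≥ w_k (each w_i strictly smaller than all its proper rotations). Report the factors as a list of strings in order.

emit factor 1: 'd' (i=0, period=1)
emit factor 2: 'acdaddd' (i=1, period=7)
emit factor 3: 'accb' (i=8, period=4)

["d", "acdaddd", "accb"]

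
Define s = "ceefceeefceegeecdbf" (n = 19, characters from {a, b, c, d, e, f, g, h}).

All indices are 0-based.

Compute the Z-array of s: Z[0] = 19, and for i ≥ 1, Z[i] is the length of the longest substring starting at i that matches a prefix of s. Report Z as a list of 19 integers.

Z[0]=19
i=1: fresh scan; Z[1]=0
i=2: fresh scan; Z[2]=0
i=3: fresh scan; Z[3]=0
i=4: fresh scan; Z[4]=3 scan→box=[4,7)
i=5: min(r-i=2, Z[1]=0)=0; Z[5]=0
i=6: min(r-i=1, Z[2]=0)=0; Z[6]=0
i=7: fresh scan; Z[7]=0
i=8: fresh scan; Z[8]=0
i=9: fresh scan; Z[9]=3 scan→box=[9,12)
i=10: min(r-i=2, Z[1]=0)=0; Z[10]=0
i=11: min(r-i=1, Z[2]=0)=0; Z[11]=0
i=12: fresh scan; Z[12]=0
i=13: fresh scan; Z[13]=0
i=14: fresh scan; Z[14]=0
i=15: fresh scan; Z[15]=1 scan→box=[15,16)
i=16: fresh scan; Z[16]=0
i=17: fresh scan; Z[17]=0
i=18: fresh scan; Z[18]=0

[19, 0, 0, 0, 3, 0, 0, 0, 0, 3, 0, 0, 0, 0, 0, 1, 0, 0, 0]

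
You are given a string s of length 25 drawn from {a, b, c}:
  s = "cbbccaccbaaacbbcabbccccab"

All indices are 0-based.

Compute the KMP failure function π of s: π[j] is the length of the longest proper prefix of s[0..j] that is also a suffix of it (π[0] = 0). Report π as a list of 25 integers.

[0, 0, 0, 1, 1, 0, 1, 1, 2, 0, 0, 0, 1, 2, 3, 4, 0, 0, 0, 1, 1, 1, 1, 0, 0]

π[0] = 0
j=1 s[j]='b': π[1]=0 (border '')
j=2 s[j]='b': π[2]=0 (border '')
j=3 s[j]='c': π[3]=1 (border 'c')
j=4 s[j]='c': k: 1→0; π[4]=1 (border 'c')
j=5 s[j]='a': k: 1→0; π[5]=0 (border '')
j=6 s[j]='c': π[6]=1 (border 'c')
j=7 s[j]='c': k: 1→0; π[7]=1 (border 'c')
j=8 s[j]='b': π[8]=2 (border 'cb')
j=9 s[j]='a': k: 2→0; π[9]=0 (border '')
j=10 s[j]='a': π[10]=0 (border '')
j=11 s[j]='a': π[11]=0 (border '')
j=12 s[j]='c': π[12]=1 (border 'c')
j=13 s[j]='b': π[13]=2 (border 'cb')
j=14 s[j]='b': π[14]=3 (border 'cbb')
j=15 s[j]='c': π[15]=4 (border 'cbbc')
j=16 s[j]='a': k: 4→1→0; π[16]=0 (border '')
j=17 s[j]='b': π[17]=0 (border '')
j=18 s[j]='b': π[18]=0 (border '')
j=19 s[j]='c': π[19]=1 (border 'c')
j=20 s[j]='c': k: 1→0; π[20]=1 (border 'c')
j=21 s[j]='c': k: 1→0; π[21]=1 (border 'c')
j=22 s[j]='c': k: 1→0; π[22]=1 (border 'c')
j=23 s[j]='a': k: 1→0; π[23]=0 (border '')
j=24 s[j]='b': π[24]=0 (border '')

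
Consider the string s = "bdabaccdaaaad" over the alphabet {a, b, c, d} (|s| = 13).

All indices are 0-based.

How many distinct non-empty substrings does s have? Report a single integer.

78

rank→(start, suffix):
  0 → (8, 'aaaad')
  1 → (9, 'aaad')
  2 → (10, 'aad')
  3 → (2, 'abaccdaaaad')
  4 → (4, 'accdaaaad')
  5 → (11, 'ad')
  6 → (3, 'baccdaaaad')
  7 → (0, 'bdabaccdaaaad')
  8 → (5, 'ccdaaaad')
  9 → (6, 'cdaaaad')
  10 → (12, 'd')
  11 → (7, 'daaaad')
  12 → (1, 'dabaccdaaaad')

SA = [8, 9, 10, 2, 4, 11, 3, 0, 5, 6, 12, 7, 1]
[i] adj suffixes → lcp
  [1] 8/9 → 3 ('aaa')
  [2] 9/10 → 2 ('aa')
  [3] 10/2 → 1 ('a')
  [4] 2/4 → 1 ('a')
  [5] 4/11 → 1 ('a')
  [6] 11/3 → 0 ('')
  [7] 3/0 → 1 ('b')
  [8] 0/5 → 0 ('')
  [9] 5/6 → 1 ('c')
  [10] 6/12 → 0 ('')
  [11] 12/7 → 1 ('d')
  [12] 7/1 → 2 ('da')

n(n+1)/2 = 13·14/2 = 91
Σ LCP = 0 + 3 + 2 + 1 + 1 + 1 + 0 + 1 + 0 + 1 + 0 + 1 + 2 = 13
distinct = 91 − 13 = 78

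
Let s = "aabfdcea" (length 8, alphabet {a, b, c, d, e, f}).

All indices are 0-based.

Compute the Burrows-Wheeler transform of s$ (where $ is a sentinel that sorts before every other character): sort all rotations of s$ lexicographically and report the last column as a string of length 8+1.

ae$aadfcb

rank  rotation   last
    0  $aabfdcea  a
    1  a$aabfdce  e
    2  aabfdcea$  $
    3  abfdcea$a  a
    4  bfdcea$aa  a
    5  cea$aabfd  d
    6  dcea$aabf  f
    7  ea$aabfdc  c
    8  fdcea$aab  b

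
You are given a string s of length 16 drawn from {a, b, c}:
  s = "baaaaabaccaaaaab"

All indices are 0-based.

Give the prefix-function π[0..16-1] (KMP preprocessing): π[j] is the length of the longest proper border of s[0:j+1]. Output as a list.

π[0] = 0
j=1 s[j]='a': π[1]=0 (border '')
j=2 s[j]='a': π[2]=0 (border '')
j=3 s[j]='a': π[3]=0 (border '')
j=4 s[j]='a': π[4]=0 (border '')
j=5 s[j]='a': π[5]=0 (border '')
j=6 s[j]='b': π[6]=1 (border 'b')
j=7 s[j]='a': π[7]=2 (border 'ba')
j=8 s[j]='c': k: 2→0; π[8]=0 (border '')
j=9 s[j]='c': π[9]=0 (border '')
j=10 s[j]='a': π[10]=0 (border '')
j=11 s[j]='a': π[11]=0 (border '')
j=12 s[j]='a': π[12]=0 (border '')
j=13 s[j]='a': π[13]=0 (border '')
j=14 s[j]='a': π[14]=0 (border '')
j=15 s[j]='b': π[15]=1 (border 'b')

[0, 0, 0, 0, 0, 0, 1, 2, 0, 0, 0, 0, 0, 0, 0, 1]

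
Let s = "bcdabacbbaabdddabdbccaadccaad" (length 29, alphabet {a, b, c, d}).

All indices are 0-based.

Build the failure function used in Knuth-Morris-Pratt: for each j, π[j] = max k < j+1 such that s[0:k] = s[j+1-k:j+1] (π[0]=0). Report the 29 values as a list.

[0, 0, 0, 0, 1, 0, 0, 1, 1, 0, 0, 1, 0, 0, 0, 0, 1, 0, 1, 2, 0, 0, 0, 0, 0, 0, 0, 0, 0]

π[0] = 0
j=1 s[j]='c': π[1]=0 (border '')
j=2 s[j]='d': π[2]=0 (border '')
j=3 s[j]='a': π[3]=0 (border '')
j=4 s[j]='b': π[4]=1 (border 'b')
j=5 s[j]='a': k: 1→0; π[5]=0 (border '')
j=6 s[j]='c': π[6]=0 (border '')
j=7 s[j]='b': π[7]=1 (border 'b')
j=8 s[j]='b': k: 1→0; π[8]=1 (border 'b')
j=9 s[j]='a': k: 1→0; π[9]=0 (border '')
j=10 s[j]='a': π[10]=0 (border '')
j=11 s[j]='b': π[11]=1 (border 'b')
j=12 s[j]='d': k: 1→0; π[12]=0 (border '')
j=13 s[j]='d': π[13]=0 (border '')
j=14 s[j]='d': π[14]=0 (border '')
j=15 s[j]='a': π[15]=0 (border '')
j=16 s[j]='b': π[16]=1 (border 'b')
j=17 s[j]='d': k: 1→0; π[17]=0 (border '')
j=18 s[j]='b': π[18]=1 (border 'b')
j=19 s[j]='c': π[19]=2 (border 'bc')
j=20 s[j]='c': k: 2→0; π[20]=0 (border '')
j=21 s[j]='a': π[21]=0 (border '')
j=22 s[j]='a': π[22]=0 (border '')
j=23 s[j]='d': π[23]=0 (border '')
j=24 s[j]='c': π[24]=0 (border '')
j=25 s[j]='c': π[25]=0 (border '')
j=26 s[j]='a': π[26]=0 (border '')
j=27 s[j]='a': π[27]=0 (border '')
j=28 s[j]='d': π[28]=0 (border '')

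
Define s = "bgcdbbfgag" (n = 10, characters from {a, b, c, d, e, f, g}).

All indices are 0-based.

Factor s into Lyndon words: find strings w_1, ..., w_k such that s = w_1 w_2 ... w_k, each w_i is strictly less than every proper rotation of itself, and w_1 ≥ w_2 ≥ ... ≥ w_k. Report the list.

["bgcd", "bbfg", "ag"]

emit factor 1: 'bgcd' (i=0, period=4)
emit factor 2: 'bbfg' (i=4, period=4)
emit factor 3: 'ag' (i=8, period=2)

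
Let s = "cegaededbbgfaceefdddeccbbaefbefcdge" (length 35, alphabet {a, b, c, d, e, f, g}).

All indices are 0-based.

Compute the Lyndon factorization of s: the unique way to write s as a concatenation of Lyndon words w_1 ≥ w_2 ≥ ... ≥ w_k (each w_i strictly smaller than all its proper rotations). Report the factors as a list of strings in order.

emit factor 1: 'ceg' (i=0, period=3)
emit factor 2: 'aededbbgf' (i=3, period=9)
emit factor 3: 'aceefdddeccbbaefbefcdge' (i=12, period=23)

["ceg", "aededbbgf", "aceefdddeccbbaefbefcdge"]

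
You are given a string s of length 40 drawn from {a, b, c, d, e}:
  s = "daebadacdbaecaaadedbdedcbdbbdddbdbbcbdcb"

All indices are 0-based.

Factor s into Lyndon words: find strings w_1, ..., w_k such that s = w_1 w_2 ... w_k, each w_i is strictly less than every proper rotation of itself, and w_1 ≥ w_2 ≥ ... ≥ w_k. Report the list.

emit factor 1: 'd' (i=0, period=1)
emit factor 2: 'aeb' (i=1, period=3)
emit factor 3: 'ad' (i=4, period=2)
emit factor 4: 'acdbaec' (i=6, period=7)
emit factor 5: 'aaadedbdedcbdbbdddbdbbcbdcb' (i=13, period=27)

["d", "aeb", "ad", "acdbaec", "aaadedbdedcbdbbdddbdbbcbdcb"]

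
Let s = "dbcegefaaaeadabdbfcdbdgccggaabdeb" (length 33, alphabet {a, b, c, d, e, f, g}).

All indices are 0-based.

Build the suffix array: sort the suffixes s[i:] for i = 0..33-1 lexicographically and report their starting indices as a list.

rank→(start, suffix):
  0 → (7, 'aaaeadabdbfcdbdgccggaabdeb')
  1 → (27, 'aabdeb')
  2 → (8, 'aaeadabdbfcdbdgccggaabdeb')
  3 → (13, 'abdbfcdbdgccggaabdeb')
  4 → (28, 'abdeb')
  5 → (11, 'adabdbfcdbdgccggaabdeb')
  6 → (9, 'aeadabdbfcdbdgccggaabdeb')
  7 → (32, 'b')
  8 → (1, 'bcegefaaaeadabdbfcdbdgccggaabdeb')
  9 → (14, 'bdbfcdbdgccggaabdeb')
  10 → (29, 'bdeb')
  11 → (20, 'bdgccggaabdeb')
  12 → (16, 'bfcdbdgccggaabdeb')
  13 → (23, 'ccggaabdeb')
  14 → (18, 'cdbdgccggaabdeb')
  15 → (2, 'cegefaaaeadabdbfcdbdgccggaabdeb')
  16 → (24, 'cggaabdeb')
  17 → (12, 'dabdbfcdbdgccggaabdeb')
  18 → (0, 'dbcegefaaaeadabdbfcdbdgccggaabdeb')
  19 → (19, 'dbdgccggaabdeb')
  20 → (15, 'dbfcdbdgccggaabdeb')
  21 → (30, 'deb')
  22 → (21, 'dgccggaabdeb')
  23 → (10, 'eadabdbfcdbdgccggaabdeb')
  24 → (31, 'eb')
  25 → (5, 'efaaaeadabdbfcdbdgccggaabdeb')
  26 → (3, 'egefaaaeadabdbfcdbdgccggaabdeb')
  27 → (6, 'faaaeadabdbfcdbdgccggaabdeb')
  28 → (17, 'fcdbdgccggaabdeb')
  29 → (26, 'gaabdeb')
  30 → (22, 'gccggaabdeb')
  31 → (4, 'gefaaaeadabdbfcdbdgccggaabdeb')
  32 → (25, 'ggaabdeb')

[7, 27, 8, 13, 28, 11, 9, 32, 1, 14, 29, 20, 16, 23, 18, 2, 24, 12, 0, 19, 15, 30, 21, 10, 31, 5, 3, 6, 17, 26, 22, 4, 25]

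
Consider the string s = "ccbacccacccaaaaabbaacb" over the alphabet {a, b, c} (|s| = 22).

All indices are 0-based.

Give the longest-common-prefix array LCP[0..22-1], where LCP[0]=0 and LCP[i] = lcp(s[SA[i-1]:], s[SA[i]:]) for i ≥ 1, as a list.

sorted suffixes:
  #0 SA[0]=11  'aaaaabbaacb'
  #1 SA[1]=12  'aaaabbaacb'
  #2 SA[2]=13  'aaabbaacb'
  #3 SA[3]=14  'aabbaacb'
  #4 SA[4]=18  'aacb'
  #5 SA[5]=15  'abbaacb'
  #6 SA[6]=19  'acb'
  #7 SA[7]=7  'acccaaaaabbaacb'
  #8 SA[8]=3  'acccacccaaaaabbaacb'
  #9 SA[9]=21  'b'
  #10 SA[10]=17  'baacb'
  #11 SA[11]=2  'bacccacccaaaaabbaacb'
  #12 SA[12]=16  'bbaacb'
  #13 SA[13]=10  'caaaaabbaacb'
  #14 SA[14]=6  'cacccaaaaabbaacb'
  #15 SA[15]=20  'cb'
  #16 SA[16]=1  'cbacccacccaaaaabbaacb'
  #17 SA[17]=9  'ccaaaaabbaacb'
  #18 SA[18]=5  'ccacccaaaaabbaacb'
  #19 SA[19]=0  'ccbacccacccaaaaabbaacb'
  #20 SA[20]=8  'cccaaaaabbaacb'
  #21 SA[21]=4  'cccacccaaaaabbaacb'

SA = [11, 12, 13, 14, 18, 15, 19, 7, 3, 21, 17, 2, 16, 10, 6, 20, 1, 9, 5, 0, 8, 4]
i: (SA[i-1],SA[i]) lcp shared
  1: (11,12) 4 'aaaa'
  2: (12,13) 3 'aaa'
  3: (13,14) 2 'aa'
  4: (14,18) 2 'aa'
  5: (18,15) 1 'a'
  6: (15,19) 1 'a'
  7: (19,7) 2 'ac'
  8: (7,3) 5 'accca'
  9: (3,21) 0 ''
  10: (21,17) 1 'b'
  11: (17,2) 2 'ba'
  12: (2,16) 1 'b'
  13: (16,10) 0 ''
  14: (10,6) 2 'ca'
  15: (6,20) 1 'c'
  16: (20,1) 2 'cb'
  17: (1,9) 1 'c'
  18: (9,5) 3 'cca'
  19: (5,0) 2 'cc'
  20: (0,8) 2 'cc'
  21: (8,4) 4 'ccca'

[0, 4, 3, 2, 2, 1, 1, 2, 5, 0, 1, 2, 1, 0, 2, 1, 2, 1, 3, 2, 2, 4]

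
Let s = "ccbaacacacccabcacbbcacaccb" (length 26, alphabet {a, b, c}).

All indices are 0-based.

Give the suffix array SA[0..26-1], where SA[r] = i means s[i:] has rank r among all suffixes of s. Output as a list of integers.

rank→(start, suffix):
  0 → (3, 'aacacacccabcacbbcacaccb')
  1 → (12, 'abcacbbcacaccb')
  2 → (4, 'acacacccabcacbbcacaccb')
  3 → (20, 'acaccb')
  4 → (6, 'acacccabcacbbcacaccb')
  5 → (15, 'acbbcacaccb')
  6 → (22, 'accb')
  7 → (8, 'acccabcacbbcacaccb')
  8 → (25, 'b')
  9 → (2, 'baacacacccabcacbbcacaccb')
  10 → (17, 'bbcacaccb')
  11 → (18, 'bcacaccb')
  12 → (13, 'bcacbbcacaccb')
  13 → (11, 'cabcacbbcacaccb')
  14 → (19, 'cacaccb')
  15 → (5, 'cacacccabcacbbcacaccb')
  16 → (14, 'cacbbcacaccb')
  17 → (21, 'caccb')
  18 → (7, 'cacccabcacbbcacaccb')
  19 → (24, 'cb')
  20 → (1, 'cbaacacacccabcacbbcacaccb')
  21 → (16, 'cbbcacaccb')
  22 → (10, 'ccabcacbbcacaccb')
  23 → (23, 'ccb')
  24 → (0, 'ccbaacacacccabcacbbcacaccb')
  25 → (9, 'cccabcacbbcacaccb')

[3, 12, 4, 20, 6, 15, 22, 8, 25, 2, 17, 18, 13, 11, 19, 5, 14, 21, 7, 24, 1, 16, 10, 23, 0, 9]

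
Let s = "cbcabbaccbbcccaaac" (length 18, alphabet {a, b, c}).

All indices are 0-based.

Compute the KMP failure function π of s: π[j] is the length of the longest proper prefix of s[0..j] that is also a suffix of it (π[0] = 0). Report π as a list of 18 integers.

[0, 0, 1, 0, 0, 0, 0, 1, 1, 2, 0, 1, 1, 1, 0, 0, 0, 1]

π[0] = 0
j=1 s[j]='b': π[1]=0 (border '')
j=2 s[j]='c': π[2]=1 (border 'c')
j=3 s[j]='a': k: 1→0; π[3]=0 (border '')
j=4 s[j]='b': π[4]=0 (border '')
j=5 s[j]='b': π[5]=0 (border '')
j=6 s[j]='a': π[6]=0 (border '')
j=7 s[j]='c': π[7]=1 (border 'c')
j=8 s[j]='c': k: 1→0; π[8]=1 (border 'c')
j=9 s[j]='b': π[9]=2 (border 'cb')
j=10 s[j]='b': k: 2→0; π[10]=0 (border '')
j=11 s[j]='c': π[11]=1 (border 'c')
j=12 s[j]='c': k: 1→0; π[12]=1 (border 'c')
j=13 s[j]='c': k: 1→0; π[13]=1 (border 'c')
j=14 s[j]='a': k: 1→0; π[14]=0 (border '')
j=15 s[j]='a': π[15]=0 (border '')
j=16 s[j]='a': π[16]=0 (border '')
j=17 s[j]='c': π[17]=1 (border 'c')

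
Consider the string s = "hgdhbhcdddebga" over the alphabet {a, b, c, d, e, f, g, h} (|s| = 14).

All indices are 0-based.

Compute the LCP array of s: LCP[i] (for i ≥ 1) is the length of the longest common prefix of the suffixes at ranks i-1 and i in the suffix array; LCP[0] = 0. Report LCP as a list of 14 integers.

sorted suffixes:
  #0 SA[0]=13  'a'
  #1 SA[1]=11  'bga'
  #2 SA[2]=4  'bhcdddebga'
  #3 SA[3]=6  'cdddebga'
  #4 SA[4]=7  'dddebga'
  #5 SA[5]=8  'ddebga'
  #6 SA[6]=9  'debga'
  #7 SA[7]=2  'dhbhcdddebga'
  #8 SA[8]=10  'ebga'
  #9 SA[9]=12  'ga'
  #10 SA[10]=1  'gdhbhcdddebga'
  #11 SA[11]=3  'hbhcdddebga'
  #12 SA[12]=5  'hcdddebga'
  #13 SA[13]=0  'hgdhbhcdddebga'

SA = [13, 11, 4, 6, 7, 8, 9, 2, 10, 12, 1, 3, 5, 0]
rank  pair      lcp
   1  s[13:],s[11:]  0  ''
   2  s[11:],s[4:]  1  'b'
   3  s[4:],s[6:]  0  ''
   4  s[6:],s[7:]  0  ''
   5  s[7:],s[8:]  2  'dd'
   6  s[8:],s[9:]  1  'd'
   7  s[9:],s[2:]  1  'd'
   8  s[2:],s[10:]  0  ''
   9  s[10:],s[12:]  0  ''
  10  s[12:],s[1:]  1  'g'
  11  s[1:],s[3:]  0  ''
  12  s[3:],s[5:]  1  'h'
  13  s[5:],s[0:]  1  'h'

[0, 0, 1, 0, 0, 2, 1, 1, 0, 0, 1, 0, 1, 1]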